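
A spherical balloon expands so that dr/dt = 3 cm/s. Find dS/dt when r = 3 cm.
72π cm²/s

S = 4πr²
dS/dt = dS/dr · dr/dt = 8πr · 3
At r = 3: dS/dt = 72π cm²/s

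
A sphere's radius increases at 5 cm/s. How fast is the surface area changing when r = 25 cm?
1000π cm²/s

S = 4πr²
dS/dt = dS/dr · dr/dt = 8πr · 5
At r = 25: dS/dt = 1000π cm²/s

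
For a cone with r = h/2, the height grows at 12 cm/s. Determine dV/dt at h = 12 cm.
432π cm³/s

V = (1/3)π(h/2)²h = πh³/12
dV/dt = πh²/4 · 12
At h = 12: dV/dt = 432π cm³/s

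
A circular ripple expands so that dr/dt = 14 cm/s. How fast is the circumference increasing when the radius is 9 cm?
28π cm/s

C = 2πr
dC/dt = 2π · dr/dt = 2π · 14 = 28π cm/s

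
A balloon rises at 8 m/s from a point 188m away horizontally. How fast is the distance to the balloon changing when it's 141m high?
24/5 = 4.8 m/s

z² = 188² + y²
z = √(188² + 141²) = 235
dz/dt = y/z · dy/dt = 141/235 · 8 = 24/5 = 4.8 m/s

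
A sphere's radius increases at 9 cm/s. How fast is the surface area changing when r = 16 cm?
1152π cm²/s

S = 4πr²
dS/dt = dS/dr · dr/dt = 8πr · 9
At r = 16: dS/dt = 1152π cm²/s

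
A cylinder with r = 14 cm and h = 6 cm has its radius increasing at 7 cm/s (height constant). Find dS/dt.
476π cm²/s

S = 2πrh + 2πr² (lateral + bases)
dS/dt = (2πh + 4πr)·dr/dt = (2π·6 + 4π·14)·7
= 476π cm²/s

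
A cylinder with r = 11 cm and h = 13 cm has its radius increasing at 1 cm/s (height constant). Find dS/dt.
70π cm²/s

S = 2πrh + 2πr² (lateral + bases)
dS/dt = (2πh + 4πr)·dr/dt = (2π·13 + 4π·11)·1
= 70π cm²/s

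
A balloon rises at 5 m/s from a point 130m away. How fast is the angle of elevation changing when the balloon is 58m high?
0.032077 rad/s

tan(θ) = y/130
sec²(θ) · dθ/dt = (1/130) · dy/dt
dθ/dt = cos²(θ)/130 · 5 = 130/(130² + 58²) · 5
dθ/dt = 0.032077 rad/s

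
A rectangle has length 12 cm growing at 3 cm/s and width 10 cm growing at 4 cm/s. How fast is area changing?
78 cm²/s

A = lw
dA/dt = w·dl/dt + l·dw/dt = 10·3 + 12·4 = 78 cm²/s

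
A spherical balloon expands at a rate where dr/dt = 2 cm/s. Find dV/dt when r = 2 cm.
32π cm³/s

V = (4/3)πr³
dV/dt = dV/dr · dr/dt = 4πr² · 2
At r = 2: dV/dt = 32π cm³/s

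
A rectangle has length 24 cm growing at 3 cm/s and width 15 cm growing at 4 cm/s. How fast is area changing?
141 cm²/s

A = lw
dA/dt = w·dl/dt + l·dw/dt = 15·3 + 24·4 = 141 cm²/s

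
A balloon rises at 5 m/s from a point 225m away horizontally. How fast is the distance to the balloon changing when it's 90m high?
10√29/29 ≈ 1.857 m/s

z² = 225² + y²
z = √(225² + 90²) = 45√29
dz/dt = y/z · dy/dt = 90/(45√29) · 5 = 10√29/29 ≈ 1.857 m/s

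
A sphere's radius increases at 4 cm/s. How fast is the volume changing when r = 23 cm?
8464π cm³/s

V = (4/3)πr³
dV/dt = dV/dr · dr/dt = 4πr² · 4
At r = 23: dV/dt = 8464π cm³/s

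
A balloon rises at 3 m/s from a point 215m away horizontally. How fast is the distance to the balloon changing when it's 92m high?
276√54689/54689 ≈ 1.18 m/s

z² = 215² + y²
z = √(215² + 92²) = √54689
dz/dt = y/z · dy/dt = 92/√54689 · 3 = 276√54689/54689 ≈ 1.18 m/s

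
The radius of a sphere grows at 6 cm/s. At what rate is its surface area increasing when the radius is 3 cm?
144π cm²/s

S = 4πr²
dS/dt = dS/dr · dr/dt = 8πr · 6
At r = 3: dS/dt = 144π cm²/s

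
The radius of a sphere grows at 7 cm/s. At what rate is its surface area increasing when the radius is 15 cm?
840π cm²/s

S = 4πr²
dS/dt = dS/dr · dr/dt = 8πr · 7
At r = 15: dS/dt = 840π cm²/s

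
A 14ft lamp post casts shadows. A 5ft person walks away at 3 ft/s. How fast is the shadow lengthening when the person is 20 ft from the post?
5/3 ft/s

By similar triangles: 14/(x+s) = 5/s
Solving: s = 5x/9
ds/dt = 5/9 · dx/dt = 5/9 · 3 = 5/3 ft/s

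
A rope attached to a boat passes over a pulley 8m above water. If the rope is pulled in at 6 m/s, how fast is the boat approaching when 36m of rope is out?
54√77/77 ≈ 6.154 m/s

rope² = x² + 8²
x = √(36² - 8²) = 4√77
dx/dt = (rope/x) · d(rope)/dt = (36/(4√77)) · (-6) = -54√77/77 m/s
The boat approaches at 54√77/77 ≈ 6.154 m/s.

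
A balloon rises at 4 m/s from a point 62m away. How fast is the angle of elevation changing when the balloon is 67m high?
0.029761 rad/s

tan(θ) = y/62
sec²(θ) · dθ/dt = (1/62) · dy/dt
dθ/dt = cos²(θ)/62 · 4 = 62/(62² + 67²) · 4
dθ/dt = 0.029761 rad/s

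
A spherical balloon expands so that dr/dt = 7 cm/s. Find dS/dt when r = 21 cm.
1176π cm²/s

S = 4πr²
dS/dt = dS/dr · dr/dt = 8πr · 7
At r = 21: dS/dt = 1176π cm²/s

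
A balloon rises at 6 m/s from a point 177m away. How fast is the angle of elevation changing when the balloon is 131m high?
0.021901 rad/s

tan(θ) = y/177
sec²(θ) · dθ/dt = (1/177) · dy/dt
dθ/dt = cos²(θ)/177 · 6 = 177/(177² + 131²) · 6
dθ/dt = 0.021901 rad/s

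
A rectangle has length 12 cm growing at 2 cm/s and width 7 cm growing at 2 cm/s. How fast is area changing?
38 cm²/s

A = lw
dA/dt = w·dl/dt + l·dw/dt = 7·2 + 12·2 = 38 cm²/s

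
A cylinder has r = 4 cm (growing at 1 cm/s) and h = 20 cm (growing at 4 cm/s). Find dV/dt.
224π cm³/s

V = πr²h
dV/dt = 2πrh·dr/dt + πr²·dh/dt
= 2π(4)(20)(1) + π(4)²(4)
= 224π cm³/s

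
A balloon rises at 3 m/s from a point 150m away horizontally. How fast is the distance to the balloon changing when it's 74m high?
111√6994/6994 ≈ 1.327 m/s

z² = 150² + y²
z = √(150² + 74²) = 2√6994
dz/dt = y/z · dy/dt = 74/(2√6994) · 3 = 111√6994/6994 ≈ 1.327 m/s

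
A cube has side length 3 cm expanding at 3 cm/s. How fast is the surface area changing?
108 cm²/s

A = 6s²
dA/dt = 12s · ds/dt = 12·3·3 = 108 cm²/s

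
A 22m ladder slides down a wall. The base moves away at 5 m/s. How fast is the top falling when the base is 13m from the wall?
13√35/21 ≈ 3.662 m/s

x² + y² = 22²
2x·dx/dt + 2y·dy/dt = 0
dy/dt = -x/y · dx/dt = -13/(3√35) · 5 = -13√35/21 m/s
The top is descending at 13√35/21 ≈ 3.662 m/s.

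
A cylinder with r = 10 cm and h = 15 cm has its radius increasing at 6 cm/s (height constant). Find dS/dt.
420π cm²/s

S = 2πrh + 2πr² (lateral + bases)
dS/dt = (2πh + 4πr)·dr/dt = (2π·15 + 4π·10)·6
= 420π cm²/s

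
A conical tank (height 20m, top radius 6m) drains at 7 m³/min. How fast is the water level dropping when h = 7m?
100/(63π) ≈ 0.5053 m/min

r/h = 6/20, so r = (3/10)h
V = (1/3)πr²h = (1/3)π((3/10)h)²h = (3/100)πh³
dV/dh = (9/100)πh²
dh/dt = (dV/dt)/(dV/dh) = -7/((9/100)π·7²) = -100/(63π) m/min
The level is dropping at 100/(63π) ≈ 0.5053 m/min.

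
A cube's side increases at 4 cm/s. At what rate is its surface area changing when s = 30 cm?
1440 cm²/s

A = 6s²
dA/dt = 12s · ds/dt = 12·30·4 = 1440 cm²/s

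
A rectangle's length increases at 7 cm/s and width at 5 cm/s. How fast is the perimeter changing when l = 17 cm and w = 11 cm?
24 cm/s

P = 2(l + w)
dP/dt = 2(dl/dt + dw/dt) = 2(7 + 5) = 24 cm/s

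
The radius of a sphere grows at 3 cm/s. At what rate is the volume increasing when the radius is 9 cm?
972π cm³/s

V = (4/3)πr³
dV/dt = dV/dr · dr/dt = 4πr² · 3
At r = 9: dV/dt = 972π cm³/s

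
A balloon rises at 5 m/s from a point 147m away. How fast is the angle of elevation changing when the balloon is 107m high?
0.022234 rad/s

tan(θ) = y/147
sec²(θ) · dθ/dt = (1/147) · dy/dt
dθ/dt = cos²(θ)/147 · 5 = 147/(147² + 107²) · 5
dθ/dt = 0.022234 rad/s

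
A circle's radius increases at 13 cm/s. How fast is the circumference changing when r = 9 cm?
26π cm/s

C = 2πr
dC/dt = 2π · dr/dt = 2π · 13 = 26π cm/s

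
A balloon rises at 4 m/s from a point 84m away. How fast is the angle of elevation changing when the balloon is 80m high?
0.02497 rad/s

tan(θ) = y/84
sec²(θ) · dθ/dt = (1/84) · dy/dt
dθ/dt = cos²(θ)/84 · 4 = 84/(84² + 80²) · 4
dθ/dt = 0.02497 rad/s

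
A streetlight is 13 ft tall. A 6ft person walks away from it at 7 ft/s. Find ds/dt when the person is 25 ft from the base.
6 ft/s

By similar triangles: 13/(x+s) = 6/s
Solving: s = 6x/7
ds/dt = 6/7 · dx/dt = 6/7 · 7 = 6 ft/s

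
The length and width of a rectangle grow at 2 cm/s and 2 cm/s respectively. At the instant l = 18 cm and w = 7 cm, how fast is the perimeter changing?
8 cm/s

P = 2(l + w)
dP/dt = 2(dl/dt + dw/dt) = 2(2 + 2) = 8 cm/s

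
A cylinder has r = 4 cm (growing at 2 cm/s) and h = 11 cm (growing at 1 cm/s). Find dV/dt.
192π cm³/s

V = πr²h
dV/dt = 2πrh·dr/dt + πr²·dh/dt
= 2π(4)(11)(2) + π(4)²(1)
= 192π cm³/s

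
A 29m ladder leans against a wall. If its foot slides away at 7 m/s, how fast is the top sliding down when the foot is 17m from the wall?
119√138/276 ≈ 5.065 m/s

x² + y² = 29²
2x·dx/dt + 2y·dy/dt = 0
dy/dt = -x/y · dx/dt = -17/(2√138) · 7 = -119√138/276 m/s
The top is descending at 119√138/276 ≈ 5.065 m/s.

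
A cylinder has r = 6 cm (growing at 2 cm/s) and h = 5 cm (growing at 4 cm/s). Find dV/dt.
264π cm³/s

V = πr²h
dV/dt = 2πrh·dr/dt + πr²·dh/dt
= 2π(6)(5)(2) + π(6)²(4)
= 264π cm³/s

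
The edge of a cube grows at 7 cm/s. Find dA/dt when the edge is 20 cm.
1680 cm²/s

A = 6s²
dA/dt = 12s · ds/dt = 12·20·7 = 1680 cm²/s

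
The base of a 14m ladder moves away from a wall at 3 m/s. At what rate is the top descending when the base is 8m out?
4√33/11 ≈ 2.089 m/s

x² + y² = 14²
2x·dx/dt + 2y·dy/dt = 0
dy/dt = -x/y · dx/dt = -8/(2√33) · 3 = -4√33/11 m/s
The top is descending at 4√33/11 ≈ 2.089 m/s.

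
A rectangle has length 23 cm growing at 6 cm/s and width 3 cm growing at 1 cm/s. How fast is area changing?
41 cm²/s

A = lw
dA/dt = w·dl/dt + l·dw/dt = 3·6 + 23·1 = 41 cm²/s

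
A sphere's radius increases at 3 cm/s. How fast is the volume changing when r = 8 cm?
768π cm³/s

V = (4/3)πr³
dV/dt = dV/dr · dr/dt = 4πr² · 3
At r = 8: dV/dt = 768π cm³/s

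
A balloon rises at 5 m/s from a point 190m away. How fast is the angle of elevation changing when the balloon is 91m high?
0.021406 rad/s

tan(θ) = y/190
sec²(θ) · dθ/dt = (1/190) · dy/dt
dθ/dt = cos²(θ)/190 · 5 = 190/(190² + 91²) · 5
dθ/dt = 0.021406 rad/s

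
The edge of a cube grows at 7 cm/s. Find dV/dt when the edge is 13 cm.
3549 cm³/s

V = s³
dV/dt = 3s² · ds/dt = 3·13²·7 = 3549 cm³/s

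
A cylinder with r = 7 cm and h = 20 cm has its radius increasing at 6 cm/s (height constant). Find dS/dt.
408π cm²/s

S = 2πrh + 2πr² (lateral + bases)
dS/dt = (2πh + 4πr)·dr/dt = (2π·20 + 4π·7)·6
= 408π cm²/s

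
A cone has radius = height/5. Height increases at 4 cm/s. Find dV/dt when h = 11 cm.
484π/25 cm³/s

V = (1/3)π(h/5)²h = πh³/75
dV/dt = πh²/25 · 4
At h = 11: dV/dt = 484π/25 cm³/s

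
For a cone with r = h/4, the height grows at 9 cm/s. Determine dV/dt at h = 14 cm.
441π/4 cm³/s

V = (1/3)π(h/4)²h = πh³/48
dV/dt = πh²/16 · 9
At h = 14: dV/dt = 441π/4 cm³/s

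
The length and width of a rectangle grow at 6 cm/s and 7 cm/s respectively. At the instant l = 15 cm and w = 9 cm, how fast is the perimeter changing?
26 cm/s

P = 2(l + w)
dP/dt = 2(dl/dt + dw/dt) = 2(6 + 7) = 26 cm/s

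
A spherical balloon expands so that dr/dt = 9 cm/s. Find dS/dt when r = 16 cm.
1152π cm²/s

S = 4πr²
dS/dt = dS/dr · dr/dt = 8πr · 9
At r = 16: dS/dt = 1152π cm²/s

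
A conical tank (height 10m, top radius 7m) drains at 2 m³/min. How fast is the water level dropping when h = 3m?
200/(441π) ≈ 0.1444 m/min

r/h = 7/10, so r = (7/10)h
V = (1/3)πr²h = (1/3)π((7/10)h)²h = (49/300)πh³
dV/dh = (49/100)πh²
dh/dt = (dV/dt)/(dV/dh) = -2/((49/100)π·3²) = -200/(441π) m/min
The level is dropping at 200/(441π) ≈ 0.1444 m/min.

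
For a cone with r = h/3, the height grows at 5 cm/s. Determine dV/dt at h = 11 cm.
605π/9 cm³/s

V = (1/3)π(h/3)²h = πh³/27
dV/dt = πh²/9 · 5
At h = 11: dV/dt = 605π/9 cm³/s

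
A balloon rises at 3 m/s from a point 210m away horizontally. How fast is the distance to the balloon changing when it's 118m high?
177√14506/14506 ≈ 1.47 m/s

z² = 210² + y²
z = √(210² + 118²) = 2√14506
dz/dt = y/z · dy/dt = 118/(2√14506) · 3 = 177√14506/14506 ≈ 1.47 m/s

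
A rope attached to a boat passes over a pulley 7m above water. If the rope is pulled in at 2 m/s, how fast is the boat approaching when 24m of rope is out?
48√527/527 ≈ 2.091 m/s

rope² = x² + 7²
x = √(24² - 7²) = √527
dx/dt = (rope/x) · d(rope)/dt = (24/√527) · (-2) = -48√527/527 m/s
The boat approaches at 48√527/527 ≈ 2.091 m/s.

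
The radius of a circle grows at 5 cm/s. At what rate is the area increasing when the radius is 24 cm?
240π cm²/s

A = πr²
dA/dt = 2πr · dr/dt = 2π(24)(5) = 240π cm²/s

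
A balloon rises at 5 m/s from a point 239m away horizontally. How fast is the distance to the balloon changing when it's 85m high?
425√64346/64346 ≈ 1.675 m/s

z² = 239² + y²
z = √(239² + 85²) = √64346
dz/dt = y/z · dy/dt = 85/√64346 · 5 = 425√64346/64346 ≈ 1.675 m/s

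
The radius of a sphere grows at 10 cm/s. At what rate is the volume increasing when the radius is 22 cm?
19360π cm³/s

V = (4/3)πr³
dV/dt = dV/dr · dr/dt = 4πr² · 10
At r = 22: dV/dt = 19360π cm³/s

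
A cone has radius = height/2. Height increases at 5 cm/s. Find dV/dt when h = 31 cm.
4805π/4 cm³/s

V = (1/3)π(h/2)²h = πh³/12
dV/dt = πh²/4 · 5
At h = 31: dV/dt = 4805π/4 cm³/s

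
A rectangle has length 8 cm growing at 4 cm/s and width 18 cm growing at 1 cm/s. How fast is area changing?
80 cm²/s

A = lw
dA/dt = w·dl/dt + l·dw/dt = 18·4 + 8·1 = 80 cm²/s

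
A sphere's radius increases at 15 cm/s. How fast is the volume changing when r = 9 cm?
4860π cm³/s

V = (4/3)πr³
dV/dt = dV/dr · dr/dt = 4πr² · 15
At r = 9: dV/dt = 4860π cm³/s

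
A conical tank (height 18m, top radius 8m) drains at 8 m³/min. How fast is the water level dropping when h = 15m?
9/(50π) ≈ 0.0573 m/min

r/h = 8/18, so r = (4/9)h
V = (1/3)πr²h = (1/3)π((4/9)h)²h = (16/243)πh³
dV/dh = (16/81)πh²
dh/dt = (dV/dt)/(dV/dh) = -8/((16/81)π·15²) = -9/(50π) m/min
The level is dropping at 9/(50π) ≈ 0.0573 m/min.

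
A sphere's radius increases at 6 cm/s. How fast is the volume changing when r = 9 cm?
1944π cm³/s

V = (4/3)πr³
dV/dt = dV/dr · dr/dt = 4πr² · 6
At r = 9: dV/dt = 1944π cm³/s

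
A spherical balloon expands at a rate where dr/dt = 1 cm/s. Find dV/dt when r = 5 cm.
100π cm³/s

V = (4/3)πr³
dV/dt = dV/dr · dr/dt = 4πr² · 1
At r = 5: dV/dt = 100π cm³/s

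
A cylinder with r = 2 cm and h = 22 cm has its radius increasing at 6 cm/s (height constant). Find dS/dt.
312π cm²/s

S = 2πrh + 2πr² (lateral + bases)
dS/dt = (2πh + 4πr)·dr/dt = (2π·22 + 4π·2)·6
= 312π cm²/s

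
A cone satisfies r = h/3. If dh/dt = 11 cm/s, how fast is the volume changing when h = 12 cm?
176π cm³/s

V = (1/3)π(h/3)²h = πh³/27
dV/dt = πh²/9 · 11
At h = 12: dV/dt = 176π cm³/s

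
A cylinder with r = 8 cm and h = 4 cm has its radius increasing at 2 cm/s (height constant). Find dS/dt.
80π cm²/s

S = 2πrh + 2πr² (lateral + bases)
dS/dt = (2πh + 4πr)·dr/dt = (2π·4 + 4π·8)·2
= 80π cm²/s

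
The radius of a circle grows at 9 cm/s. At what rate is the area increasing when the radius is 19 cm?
342π cm²/s

A = πr²
dA/dt = 2πr · dr/dt = 2π(19)(9) = 342π cm²/s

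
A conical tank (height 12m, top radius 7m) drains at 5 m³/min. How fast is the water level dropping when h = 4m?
45/(49π) ≈ 0.2923 m/min

r/h = 7/12, so r = (7/12)h
V = (1/3)πr²h = (1/3)π((7/12)h)²h = (49/432)πh³
dV/dh = (49/144)πh²
dh/dt = (dV/dt)/(dV/dh) = -5/((49/144)π·4²) = -45/(49π) m/min
The level is dropping at 45/(49π) ≈ 0.2923 m/min.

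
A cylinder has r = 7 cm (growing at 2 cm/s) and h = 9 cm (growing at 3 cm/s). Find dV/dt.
399π cm³/s

V = πr²h
dV/dt = 2πrh·dr/dt + πr²·dh/dt
= 2π(7)(9)(2) + π(7)²(3)
= 399π cm³/s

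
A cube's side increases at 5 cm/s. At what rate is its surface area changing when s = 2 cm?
120 cm²/s

A = 6s²
dA/dt = 12s · ds/dt = 12·2·5 = 120 cm²/s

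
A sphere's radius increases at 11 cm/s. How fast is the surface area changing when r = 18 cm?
1584π cm²/s

S = 4πr²
dS/dt = dS/dr · dr/dt = 8πr · 11
At r = 18: dS/dt = 1584π cm²/s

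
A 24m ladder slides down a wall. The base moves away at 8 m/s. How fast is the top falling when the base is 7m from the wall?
56√527/527 ≈ 2.439 m/s

x² + y² = 24²
2x·dx/dt + 2y·dy/dt = 0
dy/dt = -x/y · dx/dt = -7/√527 · 8 = -56√527/527 m/s
The top is descending at 56√527/527 ≈ 2.439 m/s.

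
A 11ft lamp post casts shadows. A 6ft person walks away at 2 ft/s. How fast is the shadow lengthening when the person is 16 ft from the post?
12/5 ft/s

By similar triangles: 11/(x+s) = 6/s
Solving: s = 6x/5
ds/dt = 6/5 · dx/dt = 6/5 · 2 = 12/5 ft/s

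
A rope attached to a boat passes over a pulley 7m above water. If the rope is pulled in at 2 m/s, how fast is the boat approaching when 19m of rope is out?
19√78/78 ≈ 2.151 m/s

rope² = x² + 7²
x = √(19² - 7²) = 2√78
dx/dt = (rope/x) · d(rope)/dt = (19/(2√78)) · (-2) = -19√78/78 m/s
The boat approaches at 19√78/78 ≈ 2.151 m/s.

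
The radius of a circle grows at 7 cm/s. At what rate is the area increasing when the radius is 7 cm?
98π cm²/s

A = πr²
dA/dt = 2πr · dr/dt = 2π(7)(7) = 98π cm²/s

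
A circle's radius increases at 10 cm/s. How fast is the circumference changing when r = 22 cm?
20π cm/s

C = 2πr
dC/dt = 2π · dr/dt = 2π · 10 = 20π cm/s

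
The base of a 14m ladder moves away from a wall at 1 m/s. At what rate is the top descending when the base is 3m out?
3√187/187 ≈ 0.2194 m/s

x² + y² = 14²
2x·dx/dt + 2y·dy/dt = 0
dy/dt = -x/y · dx/dt = -3/√187 · 1 = -3√187/187 m/s
The top is descending at 3√187/187 ≈ 0.2194 m/s.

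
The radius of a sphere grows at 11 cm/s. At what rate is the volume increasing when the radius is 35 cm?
53900π cm³/s

V = (4/3)πr³
dV/dt = dV/dr · dr/dt = 4πr² · 11
At r = 35: dV/dt = 53900π cm³/s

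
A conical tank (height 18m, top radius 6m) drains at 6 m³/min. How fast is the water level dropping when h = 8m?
27/(32π) ≈ 0.2686 m/min

r/h = 6/18, so r = (1/3)h
V = (1/3)πr²h = (1/3)π((1/3)h)²h = (1/27)πh³
dV/dh = (1/9)πh²
dh/dt = (dV/dt)/(dV/dh) = -6/((1/9)π·8²) = -27/(32π) m/min
The level is dropping at 27/(32π) ≈ 0.2686 m/min.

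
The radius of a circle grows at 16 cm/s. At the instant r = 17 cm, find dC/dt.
32π cm/s

C = 2πr
dC/dt = 2π · dr/dt = 2π · 16 = 32π cm/s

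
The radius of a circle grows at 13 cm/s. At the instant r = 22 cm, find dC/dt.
26π cm/s

C = 2πr
dC/dt = 2π · dr/dt = 2π · 13 = 26π cm/s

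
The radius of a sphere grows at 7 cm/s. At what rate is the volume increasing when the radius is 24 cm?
16128π cm³/s

V = (4/3)πr³
dV/dt = dV/dr · dr/dt = 4πr² · 7
At r = 24: dV/dt = 16128π cm³/s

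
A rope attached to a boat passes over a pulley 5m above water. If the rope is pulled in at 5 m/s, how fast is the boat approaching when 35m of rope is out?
35√3/12 ≈ 5.052 m/s

rope² = x² + 5²
x = √(35² - 5²) = 20√3
dx/dt = (rope/x) · d(rope)/dt = (35/(20√3)) · (-5) = -35√3/12 m/s
The boat approaches at 35√3/12 ≈ 5.052 m/s.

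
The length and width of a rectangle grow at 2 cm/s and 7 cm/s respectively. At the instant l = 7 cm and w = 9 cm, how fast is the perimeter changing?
18 cm/s

P = 2(l + w)
dP/dt = 2(dl/dt + dw/dt) = 2(2 + 7) = 18 cm/s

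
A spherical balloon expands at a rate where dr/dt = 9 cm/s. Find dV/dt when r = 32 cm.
36864π cm³/s

V = (4/3)πr³
dV/dt = dV/dr · dr/dt = 4πr² · 9
At r = 32: dV/dt = 36864π cm³/s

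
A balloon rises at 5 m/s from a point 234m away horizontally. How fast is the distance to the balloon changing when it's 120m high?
100√1921/1921 ≈ 2.282 m/s

z² = 234² + y²
z = √(234² + 120²) = 6√1921
dz/dt = y/z · dy/dt = 120/(6√1921) · 5 = 100√1921/1921 ≈ 2.282 m/s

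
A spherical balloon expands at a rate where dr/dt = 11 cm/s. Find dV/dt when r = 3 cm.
396π cm³/s

V = (4/3)πr³
dV/dt = dV/dr · dr/dt = 4πr² · 11
At r = 3: dV/dt = 396π cm³/s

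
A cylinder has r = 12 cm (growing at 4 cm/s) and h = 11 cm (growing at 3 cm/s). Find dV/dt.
1488π cm³/s

V = πr²h
dV/dt = 2πrh·dr/dt + πr²·dh/dt
= 2π(12)(11)(4) + π(12)²(3)
= 1488π cm³/s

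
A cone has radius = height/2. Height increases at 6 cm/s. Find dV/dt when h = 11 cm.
363π/2 cm³/s

V = (1/3)π(h/2)²h = πh³/12
dV/dt = πh²/4 · 6
At h = 11: dV/dt = 363π/2 cm³/s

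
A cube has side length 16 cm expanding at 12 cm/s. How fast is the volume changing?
9216 cm³/s

V = s³
dV/dt = 3s² · ds/dt = 3·16²·12 = 9216 cm³/s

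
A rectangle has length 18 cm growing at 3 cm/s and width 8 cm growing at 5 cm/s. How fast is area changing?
114 cm²/s

A = lw
dA/dt = w·dl/dt + l·dw/dt = 8·3 + 18·5 = 114 cm²/s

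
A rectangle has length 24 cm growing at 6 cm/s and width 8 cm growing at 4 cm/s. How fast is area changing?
144 cm²/s

A = lw
dA/dt = w·dl/dt + l·dw/dt = 8·6 + 24·4 = 144 cm²/s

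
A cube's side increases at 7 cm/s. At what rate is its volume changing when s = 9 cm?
1701 cm³/s

V = s³
dV/dt = 3s² · ds/dt = 3·9²·7 = 1701 cm³/s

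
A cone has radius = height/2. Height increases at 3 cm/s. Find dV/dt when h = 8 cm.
48π cm³/s

V = (1/3)π(h/2)²h = πh³/12
dV/dt = πh²/4 · 3
At h = 8: dV/dt = 48π cm³/s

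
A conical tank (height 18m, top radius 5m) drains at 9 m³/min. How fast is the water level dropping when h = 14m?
729/(1225π) ≈ 0.1894 m/min

r/h = 5/18, so r = (5/18)h
V = (1/3)πr²h = (1/3)π((5/18)h)²h = (25/972)πh³
dV/dh = (25/324)πh²
dh/dt = (dV/dt)/(dV/dh) = -9/((25/324)π·14²) = -729/(1225π) m/min
The level is dropping at 729/(1225π) ≈ 0.1894 m/min.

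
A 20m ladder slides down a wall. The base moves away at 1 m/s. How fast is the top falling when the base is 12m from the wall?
3/4 = 0.75 m/s

x² + y² = 20²
2x·dx/dt + 2y·dy/dt = 0
dy/dt = -x/y · dx/dt = -12/16 · 1 = -3/4 m/s
The top is descending at 3/4 = 0.75 m/s.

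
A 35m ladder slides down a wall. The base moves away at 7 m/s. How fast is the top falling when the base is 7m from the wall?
7√6/12 ≈ 1.429 m/s

x² + y² = 35²
2x·dx/dt + 2y·dy/dt = 0
dy/dt = -x/y · dx/dt = -7/(14√6) · 7 = -7√6/12 m/s
The top is descending at 7√6/12 ≈ 1.429 m/s.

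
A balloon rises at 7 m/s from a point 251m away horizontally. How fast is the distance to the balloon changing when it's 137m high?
959√81770/81770 ≈ 3.354 m/s

z² = 251² + y²
z = √(251² + 137²) = √81770
dz/dt = y/z · dy/dt = 137/√81770 · 7 = 959√81770/81770 ≈ 3.354 m/s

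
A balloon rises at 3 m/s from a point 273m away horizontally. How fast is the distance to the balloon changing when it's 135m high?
135√10306/10306 ≈ 1.33 m/s

z² = 273² + y²
z = √(273² + 135²) = 3√10306
dz/dt = y/z · dy/dt = 135/(3√10306) · 3 = 135√10306/10306 ≈ 1.33 m/s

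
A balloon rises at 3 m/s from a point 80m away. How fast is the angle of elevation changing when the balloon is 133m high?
0.009963 rad/s

tan(θ) = y/80
sec²(θ) · dθ/dt = (1/80) · dy/dt
dθ/dt = cos²(θ)/80 · 3 = 80/(80² + 133²) · 3
dθ/dt = 0.009963 rad/s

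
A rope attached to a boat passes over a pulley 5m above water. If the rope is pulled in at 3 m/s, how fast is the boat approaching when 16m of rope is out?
16√231/77 ≈ 3.158 m/s

rope² = x² + 5²
x = √(16² - 5²) = √231
dx/dt = (rope/x) · d(rope)/dt = (16/√231) · (-3) = -16√231/77 m/s
The boat approaches at 16√231/77 ≈ 3.158 m/s.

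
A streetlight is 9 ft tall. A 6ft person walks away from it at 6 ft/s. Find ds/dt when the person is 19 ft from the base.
12 ft/s

By similar triangles: 9/(x+s) = 6/s
Solving: s = 6x/3
ds/dt = 6/3 · dx/dt = 2 · 6 = 12 ft/s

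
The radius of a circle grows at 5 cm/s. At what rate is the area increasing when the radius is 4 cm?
40π cm²/s

A = πr²
dA/dt = 2πr · dr/dt = 2π(4)(5) = 40π cm²/s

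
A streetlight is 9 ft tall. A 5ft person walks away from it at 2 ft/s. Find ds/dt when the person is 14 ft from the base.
5/2 ft/s

By similar triangles: 9/(x+s) = 5/s
Solving: s = 5x/4
ds/dt = 5/4 · dx/dt = 5/4 · 2 = 5/2 ft/s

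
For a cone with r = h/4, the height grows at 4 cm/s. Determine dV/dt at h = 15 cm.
225π/4 cm³/s

V = (1/3)π(h/4)²h = πh³/48
dV/dt = πh²/16 · 4
At h = 15: dV/dt = 225π/4 cm³/s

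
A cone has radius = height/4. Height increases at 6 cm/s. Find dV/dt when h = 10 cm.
75π/2 cm³/s

V = (1/3)π(h/4)²h = πh³/48
dV/dt = πh²/16 · 6
At h = 10: dV/dt = 75π/2 cm³/s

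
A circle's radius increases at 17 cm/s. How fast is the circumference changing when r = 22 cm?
34π cm/s

C = 2πr
dC/dt = 2π · dr/dt = 2π · 17 = 34π cm/s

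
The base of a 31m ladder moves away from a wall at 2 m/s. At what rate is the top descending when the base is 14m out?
28√85/255 ≈ 1.012 m/s

x² + y² = 31²
2x·dx/dt + 2y·dy/dt = 0
dy/dt = -x/y · dx/dt = -14/(3√85) · 2 = -28√85/255 m/s
The top is descending at 28√85/255 ≈ 1.012 m/s.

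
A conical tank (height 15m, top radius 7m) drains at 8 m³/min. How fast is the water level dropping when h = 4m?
225/(98π) ≈ 0.7308 m/min

r/h = 7/15, so r = (7/15)h
V = (1/3)πr²h = (1/3)π((7/15)h)²h = (49/675)πh³
dV/dh = (49/225)πh²
dh/dt = (dV/dt)/(dV/dh) = -8/((49/225)π·4²) = -225/(98π) m/min
The level is dropping at 225/(98π) ≈ 0.7308 m/min.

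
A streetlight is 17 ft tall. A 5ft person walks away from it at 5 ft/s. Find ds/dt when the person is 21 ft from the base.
25/12 ft/s

By similar triangles: 17/(x+s) = 5/s
Solving: s = 5x/12
ds/dt = 5/12 · dx/dt = 5/12 · 5 = 25/12 ft/s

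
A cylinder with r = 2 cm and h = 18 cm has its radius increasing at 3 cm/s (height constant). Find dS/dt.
132π cm²/s

S = 2πrh + 2πr² (lateral + bases)
dS/dt = (2πh + 4πr)·dr/dt = (2π·18 + 4π·2)·3
= 132π cm²/s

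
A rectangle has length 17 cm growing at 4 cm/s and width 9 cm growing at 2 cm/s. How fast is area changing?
70 cm²/s

A = lw
dA/dt = w·dl/dt + l·dw/dt = 9·4 + 17·2 = 70 cm²/s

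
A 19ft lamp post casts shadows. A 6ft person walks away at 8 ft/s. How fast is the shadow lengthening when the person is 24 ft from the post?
48/13 ft/s

By similar triangles: 19/(x+s) = 6/s
Solving: s = 6x/13
ds/dt = 6/13 · dx/dt = 6/13 · 8 = 48/13 ft/s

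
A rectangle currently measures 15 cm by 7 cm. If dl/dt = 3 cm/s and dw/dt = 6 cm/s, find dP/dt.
18 cm/s

P = 2(l + w)
dP/dt = 2(dl/dt + dw/dt) = 2(3 + 6) = 18 cm/s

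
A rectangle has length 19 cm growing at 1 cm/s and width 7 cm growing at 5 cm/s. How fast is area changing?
102 cm²/s

A = lw
dA/dt = w·dl/dt + l·dw/dt = 7·1 + 19·5 = 102 cm²/s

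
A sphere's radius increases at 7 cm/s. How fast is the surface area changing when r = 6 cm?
336π cm²/s

S = 4πr²
dS/dt = dS/dr · dr/dt = 8πr · 7
At r = 6: dS/dt = 336π cm²/s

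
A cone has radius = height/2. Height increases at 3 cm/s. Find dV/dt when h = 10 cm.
75π cm³/s

V = (1/3)π(h/2)²h = πh³/12
dV/dt = πh²/4 · 3
At h = 10: dV/dt = 75π cm³/s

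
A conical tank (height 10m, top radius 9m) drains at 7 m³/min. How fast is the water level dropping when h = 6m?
175/(729π) ≈ 0.07641 m/min

r/h = 9/10, so r = (9/10)h
V = (1/3)πr²h = (1/3)π((9/10)h)²h = (27/100)πh³
dV/dh = (81/100)πh²
dh/dt = (dV/dt)/(dV/dh) = -7/((81/100)π·6²) = -175/(729π) m/min
The level is dropping at 175/(729π) ≈ 0.07641 m/min.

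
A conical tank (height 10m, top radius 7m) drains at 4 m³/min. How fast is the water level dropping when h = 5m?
16/(49π) ≈ 0.1039 m/min

r/h = 7/10, so r = (7/10)h
V = (1/3)πr²h = (1/3)π((7/10)h)²h = (49/300)πh³
dV/dh = (49/100)πh²
dh/dt = (dV/dt)/(dV/dh) = -4/((49/100)π·5²) = -16/(49π) m/min
The level is dropping at 16/(49π) ≈ 0.1039 m/min.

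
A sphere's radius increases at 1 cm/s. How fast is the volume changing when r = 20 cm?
1600π cm³/s

V = (4/3)πr³
dV/dt = dV/dr · dr/dt = 4πr² · 1
At r = 20: dV/dt = 1600π cm³/s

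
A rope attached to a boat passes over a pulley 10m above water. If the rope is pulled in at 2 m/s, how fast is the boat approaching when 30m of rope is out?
3√2/2 ≈ 2.121 m/s

rope² = x² + 10²
x = √(30² - 10²) = 20√2
dx/dt = (rope/x) · d(rope)/dt = (30/(20√2)) · (-2) = -3√2/2 m/s
The boat approaches at 3√2/2 ≈ 2.121 m/s.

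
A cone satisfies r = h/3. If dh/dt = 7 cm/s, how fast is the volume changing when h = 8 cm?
448π/9 cm³/s

V = (1/3)π(h/3)²h = πh³/27
dV/dt = πh²/9 · 7
At h = 8: dV/dt = 448π/9 cm³/s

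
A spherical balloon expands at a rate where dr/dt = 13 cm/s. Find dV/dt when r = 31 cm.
49972π cm³/s

V = (4/3)πr³
dV/dt = dV/dr · dr/dt = 4πr² · 13
At r = 31: dV/dt = 49972π cm³/s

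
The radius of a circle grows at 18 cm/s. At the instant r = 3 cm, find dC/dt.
36π cm/s

C = 2πr
dC/dt = 2π · dr/dt = 2π · 18 = 36π cm/s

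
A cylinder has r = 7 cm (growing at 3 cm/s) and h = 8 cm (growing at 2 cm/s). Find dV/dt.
434π cm³/s

V = πr²h
dV/dt = 2πrh·dr/dt + πr²·dh/dt
= 2π(7)(8)(3) + π(7)²(2)
= 434π cm³/s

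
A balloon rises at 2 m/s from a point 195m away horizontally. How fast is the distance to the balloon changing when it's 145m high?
29√2362/1181 ≈ 1.193 m/s

z² = 195² + y²
z = √(195² + 145²) = 5√2362
dz/dt = y/z · dy/dt = 145/(5√2362) · 2 = 29√2362/1181 ≈ 1.193 m/s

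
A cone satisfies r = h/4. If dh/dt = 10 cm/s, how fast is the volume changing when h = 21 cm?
2205π/8 cm³/s

V = (1/3)π(h/4)²h = πh³/48
dV/dt = πh²/16 · 10
At h = 21: dV/dt = 2205π/8 cm³/s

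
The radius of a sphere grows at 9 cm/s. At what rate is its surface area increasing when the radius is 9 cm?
648π cm²/s

S = 4πr²
dS/dt = dS/dr · dr/dt = 8πr · 9
At r = 9: dS/dt = 648π cm²/s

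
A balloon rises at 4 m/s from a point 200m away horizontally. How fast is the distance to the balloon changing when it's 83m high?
332√46889/46889 ≈ 1.533 m/s

z² = 200² + y²
z = √(200² + 83²) = √46889
dz/dt = y/z · dy/dt = 83/√46889 · 4 = 332√46889/46889 ≈ 1.533 m/s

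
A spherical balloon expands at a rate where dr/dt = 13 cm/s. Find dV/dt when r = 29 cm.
43732π cm³/s

V = (4/3)πr³
dV/dt = dV/dr · dr/dt = 4πr² · 13
At r = 29: dV/dt = 43732π cm³/s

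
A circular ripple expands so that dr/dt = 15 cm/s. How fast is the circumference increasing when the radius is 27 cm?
30π cm/s

C = 2πr
dC/dt = 2π · dr/dt = 2π · 15 = 30π cm/s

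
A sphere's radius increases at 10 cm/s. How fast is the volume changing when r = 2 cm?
160π cm³/s

V = (4/3)πr³
dV/dt = dV/dr · dr/dt = 4πr² · 10
At r = 2: dV/dt = 160π cm³/s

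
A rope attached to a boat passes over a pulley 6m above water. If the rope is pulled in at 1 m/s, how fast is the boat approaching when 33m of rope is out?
11√13/39 ≈ 1.017 m/s

rope² = x² + 6²
x = √(33² - 6²) = 9√13
dx/dt = (rope/x) · d(rope)/dt = (33/(9√13)) · (-1) = -11√13/39 m/s
The boat approaches at 11√13/39 ≈ 1.017 m/s.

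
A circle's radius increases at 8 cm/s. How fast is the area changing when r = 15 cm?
240π cm²/s

A = πr²
dA/dt = 2πr · dr/dt = 2π(15)(8) = 240π cm²/s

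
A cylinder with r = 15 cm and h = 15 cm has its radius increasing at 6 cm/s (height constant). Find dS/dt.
540π cm²/s

S = 2πrh + 2πr² (lateral + bases)
dS/dt = (2πh + 4πr)·dr/dt = (2π·15 + 4π·15)·6
= 540π cm²/s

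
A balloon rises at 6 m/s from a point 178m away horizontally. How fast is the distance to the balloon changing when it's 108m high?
324√10837/10837 ≈ 3.112 m/s

z² = 178² + y²
z = √(178² + 108²) = 2√10837
dz/dt = y/z · dy/dt = 108/(2√10837) · 6 = 324√10837/10837 ≈ 3.112 m/s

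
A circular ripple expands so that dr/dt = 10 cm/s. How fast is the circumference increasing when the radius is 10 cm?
20π cm/s

C = 2πr
dC/dt = 2π · dr/dt = 2π · 10 = 20π cm/s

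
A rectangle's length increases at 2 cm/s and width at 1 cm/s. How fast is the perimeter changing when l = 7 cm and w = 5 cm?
6 cm/s

P = 2(l + w)
dP/dt = 2(dl/dt + dw/dt) = 2(2 + 1) = 6 cm/s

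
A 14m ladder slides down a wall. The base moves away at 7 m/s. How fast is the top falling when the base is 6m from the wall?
21√10/20 ≈ 3.32 m/s

x² + y² = 14²
2x·dx/dt + 2y·dy/dt = 0
dy/dt = -x/y · dx/dt = -6/(4√10) · 7 = -21√10/20 m/s
The top is descending at 21√10/20 ≈ 3.32 m/s.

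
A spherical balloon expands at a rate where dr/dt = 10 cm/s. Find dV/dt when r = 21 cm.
17640π cm³/s

V = (4/3)πr³
dV/dt = dV/dr · dr/dt = 4πr² · 10
At r = 21: dV/dt = 17640π cm³/s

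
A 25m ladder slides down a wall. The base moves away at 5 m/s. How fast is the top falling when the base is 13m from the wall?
65√114/228 ≈ 3.044 m/s

x² + y² = 25²
2x·dx/dt + 2y·dy/dt = 0
dy/dt = -x/y · dx/dt = -13/(2√114) · 5 = -65√114/228 m/s
The top is descending at 65√114/228 ≈ 3.044 m/s.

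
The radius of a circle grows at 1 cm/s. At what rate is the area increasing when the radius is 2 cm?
4π cm²/s

A = πr²
dA/dt = 2πr · dr/dt = 2π(2)(1) = 4π cm²/s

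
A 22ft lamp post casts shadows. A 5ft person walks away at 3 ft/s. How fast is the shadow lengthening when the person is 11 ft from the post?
15/17 ft/s

By similar triangles: 22/(x+s) = 5/s
Solving: s = 5x/17
ds/dt = 5/17 · dx/dt = 5/17 · 3 = 15/17 ft/s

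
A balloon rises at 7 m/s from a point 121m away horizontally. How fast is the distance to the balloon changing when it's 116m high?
812√28097/28097 ≈ 4.844 m/s

z² = 121² + y²
z = √(121² + 116²) = √28097
dz/dt = y/z · dy/dt = 116/√28097 · 7 = 812√28097/28097 ≈ 4.844 m/s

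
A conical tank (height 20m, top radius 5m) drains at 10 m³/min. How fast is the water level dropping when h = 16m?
5/(8π) ≈ 0.1989 m/min

r/h = 5/20, so r = (1/4)h
V = (1/3)πr²h = (1/3)π((1/4)h)²h = (1/48)πh³
dV/dh = (1/16)πh²
dh/dt = (dV/dt)/(dV/dh) = -10/((1/16)π·16²) = -5/(8π) m/min
The level is dropping at 5/(8π) ≈ 0.1989 m/min.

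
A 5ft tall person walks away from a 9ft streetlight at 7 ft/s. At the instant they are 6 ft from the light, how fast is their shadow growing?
35/4 ft/s

By similar triangles: 9/(x+s) = 5/s
Solving: s = 5x/4
ds/dt = 5/4 · dx/dt = 5/4 · 7 = 35/4 ft/s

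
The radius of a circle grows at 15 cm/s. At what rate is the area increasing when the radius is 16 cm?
480π cm²/s

A = πr²
dA/dt = 2πr · dr/dt = 2π(16)(15) = 480π cm²/s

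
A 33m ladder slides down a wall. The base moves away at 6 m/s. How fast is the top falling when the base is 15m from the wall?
5√6/4 ≈ 3.062 m/s

x² + y² = 33²
2x·dx/dt + 2y·dy/dt = 0
dy/dt = -x/y · dx/dt = -15/(12√6) · 6 = -5√6/4 m/s
The top is descending at 5√6/4 ≈ 3.062 m/s.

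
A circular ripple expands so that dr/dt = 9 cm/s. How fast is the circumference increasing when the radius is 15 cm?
18π cm/s

C = 2πr
dC/dt = 2π · dr/dt = 2π · 9 = 18π cm/s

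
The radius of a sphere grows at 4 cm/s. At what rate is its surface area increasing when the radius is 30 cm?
960π cm²/s

S = 4πr²
dS/dt = dS/dr · dr/dt = 8πr · 4
At r = 30: dS/dt = 960π cm²/s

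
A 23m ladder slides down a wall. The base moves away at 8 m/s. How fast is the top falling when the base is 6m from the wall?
48√493/493 ≈ 2.162 m/s

x² + y² = 23²
2x·dx/dt + 2y·dy/dt = 0
dy/dt = -x/y · dx/dt = -6/√493 · 8 = -48√493/493 m/s
The top is descending at 48√493/493 ≈ 2.162 m/s.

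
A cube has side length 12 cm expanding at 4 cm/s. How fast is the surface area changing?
576 cm²/s

A = 6s²
dA/dt = 12s · ds/dt = 12·12·4 = 576 cm²/s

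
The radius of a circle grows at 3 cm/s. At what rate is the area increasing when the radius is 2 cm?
12π cm²/s

A = πr²
dA/dt = 2πr · dr/dt = 2π(2)(3) = 12π cm²/s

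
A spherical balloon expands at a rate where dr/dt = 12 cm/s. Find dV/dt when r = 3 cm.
432π cm³/s

V = (4/3)πr³
dV/dt = dV/dr · dr/dt = 4πr² · 12
At r = 3: dV/dt = 432π cm³/s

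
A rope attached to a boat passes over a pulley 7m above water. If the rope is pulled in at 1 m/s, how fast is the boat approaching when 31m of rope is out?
31√57/228 ≈ 1.027 m/s

rope² = x² + 7²
x = √(31² - 7²) = 4√57
dx/dt = (rope/x) · d(rope)/dt = (31/(4√57)) · (-1) = -31√57/228 m/s
The boat approaches at 31√57/228 ≈ 1.027 m/s.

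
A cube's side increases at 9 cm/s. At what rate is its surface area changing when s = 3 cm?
324 cm²/s

A = 6s²
dA/dt = 12s · ds/dt = 12·3·9 = 324 cm²/s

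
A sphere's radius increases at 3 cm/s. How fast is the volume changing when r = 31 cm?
11532π cm³/s

V = (4/3)πr³
dV/dt = dV/dr · dr/dt = 4πr² · 3
At r = 31: dV/dt = 11532π cm³/s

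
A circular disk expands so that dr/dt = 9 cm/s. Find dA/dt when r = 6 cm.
108π cm²/s

A = πr²
dA/dt = 2πr · dr/dt = 2π(6)(9) = 108π cm²/s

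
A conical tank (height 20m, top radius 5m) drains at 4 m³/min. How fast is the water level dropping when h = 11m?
64/(121π) ≈ 0.1684 m/min

r/h = 5/20, so r = (1/4)h
V = (1/3)πr²h = (1/3)π((1/4)h)²h = (1/48)πh³
dV/dh = (1/16)πh²
dh/dt = (dV/dt)/(dV/dh) = -4/((1/16)π·11²) = -64/(121π) m/min
The level is dropping at 64/(121π) ≈ 0.1684 m/min.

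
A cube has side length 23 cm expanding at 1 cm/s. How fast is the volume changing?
1587 cm³/s

V = s³
dV/dt = 3s² · ds/dt = 3·23²·1 = 1587 cm³/s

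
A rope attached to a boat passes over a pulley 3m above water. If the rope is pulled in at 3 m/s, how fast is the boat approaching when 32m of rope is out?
96√1015/1015 ≈ 3.013 m/s

rope² = x² + 3²
x = √(32² - 3²) = √1015
dx/dt = (rope/x) · d(rope)/dt = (32/√1015) · (-3) = -96√1015/1015 m/s
The boat approaches at 96√1015/1015 ≈ 3.013 m/s.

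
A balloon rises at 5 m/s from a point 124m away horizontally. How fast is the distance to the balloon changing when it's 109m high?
545√27257/27257 ≈ 3.301 m/s

z² = 124² + y²
z = √(124² + 109²) = √27257
dz/dt = y/z · dy/dt = 109/√27257 · 5 = 545√27257/27257 ≈ 3.301 m/s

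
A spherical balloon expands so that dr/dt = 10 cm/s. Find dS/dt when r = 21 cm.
1680π cm²/s

S = 4πr²
dS/dt = dS/dr · dr/dt = 8πr · 10
At r = 21: dS/dt = 1680π cm²/s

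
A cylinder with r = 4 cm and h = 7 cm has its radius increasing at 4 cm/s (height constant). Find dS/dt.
120π cm²/s

S = 2πrh + 2πr² (lateral + bases)
dS/dt = (2πh + 4πr)·dr/dt = (2π·7 + 4π·4)·4
= 120π cm²/s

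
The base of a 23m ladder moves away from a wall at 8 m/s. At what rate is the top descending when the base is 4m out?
32√57/171 ≈ 1.413 m/s

x² + y² = 23²
2x·dx/dt + 2y·dy/dt = 0
dy/dt = -x/y · dx/dt = -4/(3√57) · 8 = -32√57/171 m/s
The top is descending at 32√57/171 ≈ 1.413 m/s.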